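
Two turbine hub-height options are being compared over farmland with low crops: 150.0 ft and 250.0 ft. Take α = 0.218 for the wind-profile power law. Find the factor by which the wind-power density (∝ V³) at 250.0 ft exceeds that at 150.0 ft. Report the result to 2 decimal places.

1.40

Speed ratio: V_B/V_A = (z_B/z_A)^α = (250.0/150.0)^0.218 = (1.6667)^0.218 = 1.11780
Power-density ratio: P_B/P_A = (V_B/V_A)³ = (1.11780)³ = 1.39665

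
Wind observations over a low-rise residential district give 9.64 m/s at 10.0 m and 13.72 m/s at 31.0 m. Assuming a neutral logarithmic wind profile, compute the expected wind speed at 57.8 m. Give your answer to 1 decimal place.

Log law: V ∝ ln(z/z₀). From the pair, with r = V₁/V₂ = 0.70262,
ln z₀ = (ln z₁ − r·ln z₂)/(1 − r) = (2.3026 − 0.70262×3.4340)/0.29738 = -0.3706 → z₀ = 0.6903 m
V₃ = V₁ · ln(z₃/z₀)/ln(z₁/z₀) = 9.64 × 4.4276/2.6732 = 15.9666 m/s

16.0 m/s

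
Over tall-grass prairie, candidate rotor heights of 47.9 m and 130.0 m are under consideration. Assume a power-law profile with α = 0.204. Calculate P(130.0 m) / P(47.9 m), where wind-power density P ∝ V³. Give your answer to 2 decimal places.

Speed ratio: V_B/V_A = (z_B/z_A)^α = (130.0/47.9)^0.204 = (2.7140)^0.204 = 1.22590
Power-density ratio: P_B/P_A = (V_B/V_A)³ = (1.22590)³ = 1.84233

1.84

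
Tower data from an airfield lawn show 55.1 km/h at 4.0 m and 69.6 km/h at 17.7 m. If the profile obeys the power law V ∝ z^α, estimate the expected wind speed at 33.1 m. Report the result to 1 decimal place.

First find α: α = ln(V₂/V₁)/ln(z₂/z₁) = ln(69.6/55.1)/ln(17.7/4.0) = 0.23361/1.48727 = 0.1571
Extrapolate from 17.7 m to 33.1 m: V₃ = 69.6 × (33.1/17.7)^0.1571 = 69.6 × 1.1033 = 76.7911 km/h

76.8 km/h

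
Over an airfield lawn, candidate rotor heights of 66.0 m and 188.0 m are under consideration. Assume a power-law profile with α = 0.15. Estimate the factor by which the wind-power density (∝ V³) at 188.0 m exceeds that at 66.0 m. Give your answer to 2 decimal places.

Speed ratio: V_B/V_A = (z_B/z_A)^α = (188.0/66.0)^0.15 = (2.8485)^0.15 = 1.17002
Power-density ratio: P_B/P_A = (V_B/V_A)³ = (1.17002)³ = 1.60168

1.60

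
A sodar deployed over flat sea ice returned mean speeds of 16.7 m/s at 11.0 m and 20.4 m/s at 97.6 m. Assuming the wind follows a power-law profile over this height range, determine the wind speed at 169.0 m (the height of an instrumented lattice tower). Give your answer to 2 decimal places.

First find α: α = ln(V₂/V₁)/ln(z₂/z₁) = ln(20.4/16.7)/ln(97.6/11.0) = 0.20013/2.18298 = 0.0917
Extrapolate from 97.6 m to 169.0 m: V₃ = 20.4 × (169.0/97.6)^0.0917 = 20.4 × 1.0516 = 21.4530 m/s

21.45 m/s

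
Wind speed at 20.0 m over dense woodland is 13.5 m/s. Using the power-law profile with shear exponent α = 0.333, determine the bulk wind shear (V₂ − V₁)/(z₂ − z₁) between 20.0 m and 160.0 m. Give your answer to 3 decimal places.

Power law: V₂ = V₁ · (z₂/z₁)^α = 13.5 × (8.0000)^0.333 = 26.9813 m/s
ΔV/Δz = (26.9813 − 13.5)/(160.0 − 20.0) = 13.4813/140.0000 = 0.09629 m/s/m

0.096 m/s/m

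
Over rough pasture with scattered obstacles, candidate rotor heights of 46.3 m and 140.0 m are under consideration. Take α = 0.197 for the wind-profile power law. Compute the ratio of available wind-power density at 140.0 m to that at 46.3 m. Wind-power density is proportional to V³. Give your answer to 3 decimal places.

Speed ratio: V_B/V_A = (z_B/z_A)^α = (140.0/46.3)^0.197 = (3.0238)^0.197 = 1.24356
Power-density ratio: P_B/P_A = (V_B/V_A)³ = (1.24356)³ = 1.92311

1.923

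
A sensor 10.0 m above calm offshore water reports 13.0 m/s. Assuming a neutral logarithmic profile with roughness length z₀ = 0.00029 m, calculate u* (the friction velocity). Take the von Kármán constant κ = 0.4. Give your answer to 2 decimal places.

u* ≈ 0.50 m/s

Log law: V(z) = (u*/κ) · ln(z/z₀) ⇒ u* = κ · V / ln(z/z₀)
u* = 0.4 × 13.0 / ln(10.0/0.00029) = 0.4 × 13.0 / 10.4482
   = 5.2000 / 10.4482 = 0.4977 m/s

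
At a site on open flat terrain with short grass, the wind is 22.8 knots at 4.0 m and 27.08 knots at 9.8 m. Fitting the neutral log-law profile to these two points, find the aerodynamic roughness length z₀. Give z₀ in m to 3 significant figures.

Log law: V(z) ∝ ln(z/z₀). With r = V₁/V₂ = 22.8/27.08 = 0.84195,
r · ln(z₂/z₀) = ln(z₁/z₀) ⇒ ln z₀ = (ln z₁ − r·ln z₂)/(1 − r)
ln z₀ = (1.38629 − 0.84195×2.28238) / 0.15805 = -3.3873
z₀ = exp(-3.3873) = 0.03380 m

z₀ ≈ 0.0338 m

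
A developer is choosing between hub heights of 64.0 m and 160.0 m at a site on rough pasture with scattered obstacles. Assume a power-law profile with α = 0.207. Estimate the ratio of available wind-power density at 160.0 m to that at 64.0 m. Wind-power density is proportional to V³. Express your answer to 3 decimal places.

Speed ratio: V_B/V_A = (z_B/z_A)^α = (160.0/64.0)^0.207 = (2.5000)^0.207 = 1.20885
Power-density ratio: P_B/P_A = (V_B/V_A)³ = (1.20885)³ = 1.76653

1.767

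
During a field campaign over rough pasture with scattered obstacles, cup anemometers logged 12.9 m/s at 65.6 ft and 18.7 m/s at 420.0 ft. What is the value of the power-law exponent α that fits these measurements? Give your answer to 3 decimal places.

α ≈ 0.200

Power law: V₂/V₁ = (z₂/z₁)^α ⇒ α = ln(V₂/V₁) / ln(z₂/z₁)
α = ln(18.7/12.9) / ln(420.0/65.6) = ln(1.4496) / ln(6.4024)
  = 0.37130 / 1.85668 = 0.19998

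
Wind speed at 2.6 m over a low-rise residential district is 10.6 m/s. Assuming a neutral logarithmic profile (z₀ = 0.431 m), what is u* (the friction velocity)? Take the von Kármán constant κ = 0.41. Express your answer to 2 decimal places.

u* ≈ 2.42 m/s

Log law: V(z) = (u*/κ) · ln(z/z₀) ⇒ u* = κ · V / ln(z/z₀)
u* = 0.41 × 10.6 / ln(2.6/0.431) = 0.41 × 10.6 / 1.7972
   = 4.3460 / 1.7972 = 2.4183 m/s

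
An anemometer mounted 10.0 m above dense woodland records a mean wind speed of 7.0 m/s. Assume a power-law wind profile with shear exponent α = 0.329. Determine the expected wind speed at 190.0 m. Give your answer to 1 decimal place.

18.4 m/s

Power-law profile: V₂ = V₁ · (z₂/z₁)^α
V₂ = 7.0 × (190.0/10.0)^0.329 = 7.0 × (19.0000)^0.329
    = 7.0 × 2.6346 = 18.4420 m/s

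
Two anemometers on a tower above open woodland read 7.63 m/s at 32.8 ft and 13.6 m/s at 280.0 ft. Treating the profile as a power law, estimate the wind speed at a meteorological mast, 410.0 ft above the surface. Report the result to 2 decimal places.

15.07 m/s

First find α: α = ln(V₂/V₁)/ln(z₂/z₁) = ln(13.6/7.63)/ln(280.0/32.8) = 0.57798/2.14436 = 0.2695
Extrapolate from 280.0 ft to 410.0 ft: V₃ = 13.6 × (410.0/280.0)^0.2695 = 13.6 × 1.1083 = 15.0724 m/s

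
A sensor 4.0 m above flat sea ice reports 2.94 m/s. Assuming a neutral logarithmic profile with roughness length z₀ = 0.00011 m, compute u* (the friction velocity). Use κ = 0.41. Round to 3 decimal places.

u* ≈ 0.115 m/s

Log law: V(z) = (u*/κ) · ln(z/z₀) ⇒ u* = κ · V / ln(z/z₀)
u* = 0.41 × 2.94 / ln(4.0/0.00011) = 0.41 × 2.94 / 10.5013
   = 1.2054 / 10.5013 = 0.1148 m/s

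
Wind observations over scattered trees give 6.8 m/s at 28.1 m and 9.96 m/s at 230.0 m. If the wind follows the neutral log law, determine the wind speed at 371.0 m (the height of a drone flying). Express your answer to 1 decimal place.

10.7 m/s

Log law: V ∝ ln(z/z₀). From the pair, with r = V₁/V₂ = 0.68273,
ln z₀ = (ln z₁ − r·ln z₂)/(1 − r) = (3.3358 − 0.68273×5.4381)/0.31727 = -1.1882 → z₀ = 0.3048 m
V₃ = V₁ · ln(z₃/z₀)/ln(z₁/z₀) = 6.8 × 7.1044/4.5240 = 10.6787 m/s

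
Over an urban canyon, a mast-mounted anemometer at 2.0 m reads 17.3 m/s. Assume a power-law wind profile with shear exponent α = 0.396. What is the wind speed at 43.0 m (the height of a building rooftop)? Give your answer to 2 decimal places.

Power-law profile: V₂ = V₁ · (z₂/z₁)^α
V₂ = 17.3 × (43.0/2.0)^0.396 = 17.3 × (21.5000)^0.396
    = 17.3 × 3.3701 = 58.3031 m/s

58.30 m/s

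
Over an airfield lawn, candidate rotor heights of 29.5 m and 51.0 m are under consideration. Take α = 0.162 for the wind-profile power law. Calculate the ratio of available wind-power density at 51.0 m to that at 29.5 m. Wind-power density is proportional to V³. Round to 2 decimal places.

Speed ratio: V_B/V_A = (z_B/z_A)^α = (51.0/29.5)^0.162 = (1.7288)^0.162 = 1.09274
Power-density ratio: P_B/P_A = (V_B/V_A)³ = (1.09274)³ = 1.30480

1.30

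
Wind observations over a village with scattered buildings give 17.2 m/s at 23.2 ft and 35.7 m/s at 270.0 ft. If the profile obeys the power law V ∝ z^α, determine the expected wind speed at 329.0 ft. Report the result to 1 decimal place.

First find α: α = ln(V₂/V₁)/ln(z₂/z₁) = ln(35.7/17.2)/ln(270.0/23.2) = 0.73024/2.45427 = 0.2975
Extrapolate from 270.0 ft to 329.0 ft: V₃ = 35.7 × (329.0/270.0)^0.2975 = 35.7 × 1.0606 = 37.8623 m/s

37.9 m/s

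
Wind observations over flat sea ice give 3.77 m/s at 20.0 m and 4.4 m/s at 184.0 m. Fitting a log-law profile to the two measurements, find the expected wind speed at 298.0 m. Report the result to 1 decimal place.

4.5 m/s

Log law: V ∝ ln(z/z₀). From the pair, with r = V₁/V₂ = 0.85682,
ln z₀ = (ln z₁ − r·ln z₂)/(1 − r) = (2.9957 − 0.85682×5.2149)/0.14318 = -10.2843 → z₀ = 0.00003417 m
V₃ = V₁ · ln(z₃/z₀)/ln(z₁/z₀) = 3.77 × 15.9814/13.2800 = 4.5369 m/s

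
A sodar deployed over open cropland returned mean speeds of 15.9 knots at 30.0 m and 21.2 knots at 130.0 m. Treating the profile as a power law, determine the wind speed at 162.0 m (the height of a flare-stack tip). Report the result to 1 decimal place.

First find α: α = ln(V₂/V₁)/ln(z₂/z₁) = ln(21.2/15.9)/ln(130.0/30.0) = 0.28768/1.46634 = 0.1962
Extrapolate from 130.0 m to 162.0 m: V₃ = 21.2 × (162.0/130.0)^0.1962 = 21.2 × 1.0441 = 22.1353 knots

22.1 knots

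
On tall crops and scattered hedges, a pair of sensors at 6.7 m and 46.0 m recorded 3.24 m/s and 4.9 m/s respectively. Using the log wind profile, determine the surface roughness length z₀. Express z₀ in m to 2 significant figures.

z₀ ≈ 0.16 m

Log law: V(z) ∝ ln(z/z₀). With r = V₁/V₂ = 3.24/4.9 = 0.66122,
r · ln(z₂/z₀) = ln(z₁/z₀) ⇒ ln z₀ = (ln z₁ − r·ln z₂)/(1 − r)
ln z₀ = (1.90211 − 0.66122×3.82864) / 0.33878 = -1.8581
z₀ = exp(-1.8581) = 0.1560 m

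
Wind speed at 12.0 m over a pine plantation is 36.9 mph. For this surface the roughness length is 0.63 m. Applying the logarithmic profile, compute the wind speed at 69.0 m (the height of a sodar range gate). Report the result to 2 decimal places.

58.80 mph

Log law: V(z) ∝ ln(z/z₀), so V₂/V₁ = ln(z₂/z₀) / ln(z₁/z₀).
ln(69.0/0.63) = 4.6961, ln(12.0/0.63) = 2.9469
V₂ = 36.9 × 4.6961/2.9469 = 36.9 × 1.5936 = 58.8025 mph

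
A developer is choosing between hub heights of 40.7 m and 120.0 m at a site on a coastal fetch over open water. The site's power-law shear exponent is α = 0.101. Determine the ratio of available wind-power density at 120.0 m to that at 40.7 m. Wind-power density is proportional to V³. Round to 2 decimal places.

1.39

Speed ratio: V_B/V_A = (z_B/z_A)^α = (120.0/40.7)^0.101 = (2.9484)^0.101 = 1.11539
Power-density ratio: P_B/P_A = (V_B/V_A)³ = (1.11539)³ = 1.38767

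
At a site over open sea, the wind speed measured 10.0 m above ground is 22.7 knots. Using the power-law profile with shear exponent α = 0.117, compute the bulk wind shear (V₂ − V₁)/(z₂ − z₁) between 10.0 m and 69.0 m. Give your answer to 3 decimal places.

Power law: V₂ = V₁ · (z₂/z₁)^α = 22.7 × (6.9000)^0.117 = 28.4558 knots
ΔV/Δz = (28.4558 − 22.7)/(69.0 − 10.0) = 5.7558/59.0000 = 0.09756 knots/m

0.098 knots/m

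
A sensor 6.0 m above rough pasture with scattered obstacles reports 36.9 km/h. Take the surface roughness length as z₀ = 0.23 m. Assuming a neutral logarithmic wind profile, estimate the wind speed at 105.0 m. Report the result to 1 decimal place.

Log law: V(z) ∝ ln(z/z₀), so V₂/V₁ = ln(z₂/z₀) / ln(z₁/z₀).
ln(105.0/0.23) = 6.1236, ln(6.0/0.23) = 3.2614
V₂ = 36.9 × 6.1236/3.2614 = 36.9 × 1.8776 = 69.2830 km/h

69.3 km/h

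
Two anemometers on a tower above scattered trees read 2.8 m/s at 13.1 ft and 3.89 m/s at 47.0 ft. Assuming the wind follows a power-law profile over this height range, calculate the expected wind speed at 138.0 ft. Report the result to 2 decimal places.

5.13 m/s

First find α: α = ln(V₂/V₁)/ln(z₂/z₁) = ln(3.89/2.8)/ln(47.0/13.1) = 0.32879/1.27754 = 0.2574
Extrapolate from 47.0 ft to 138.0 ft: V₃ = 3.89 × (138.0/47.0)^0.2574 = 3.89 × 1.3194 = 5.1326 m/s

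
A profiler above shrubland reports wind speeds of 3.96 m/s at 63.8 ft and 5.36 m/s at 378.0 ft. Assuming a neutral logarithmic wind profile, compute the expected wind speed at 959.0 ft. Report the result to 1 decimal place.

Log law: V ∝ ln(z/z₀). From the pair, with r = V₁/V₂ = 0.73881,
ln z₀ = (ln z₁ − r·ln z₂)/(1 − r) = (4.1558 − 0.73881×5.9349)/0.26119 = -0.8767 → z₀ = 0.4162 ft
V₃ = V₁ · ln(z₃/z₀)/ln(z₁/z₀) = 3.96 × 7.7426/5.0324 = 6.0926 m/s

6.1 m/s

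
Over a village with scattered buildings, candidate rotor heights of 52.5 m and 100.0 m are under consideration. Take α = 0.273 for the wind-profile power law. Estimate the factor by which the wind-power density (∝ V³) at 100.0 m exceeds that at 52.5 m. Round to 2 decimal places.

1.70

Speed ratio: V_B/V_A = (z_B/z_A)^α = (100.0/52.5)^0.273 = (1.9048)^0.273 = 1.19233
Power-density ratio: P_B/P_A = (V_B/V_A)³ = (1.19233)³ = 1.69508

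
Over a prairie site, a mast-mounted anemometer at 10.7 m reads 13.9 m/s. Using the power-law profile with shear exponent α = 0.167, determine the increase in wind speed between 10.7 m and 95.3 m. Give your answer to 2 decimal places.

Power law: V₂ = V₁ · (z₂/z₁)^α = 13.9 × (8.9065)^0.167 = 20.0270 m/s
ΔV = 20.0270 − 13.9 = 6.1270 m/s

6.13 m/s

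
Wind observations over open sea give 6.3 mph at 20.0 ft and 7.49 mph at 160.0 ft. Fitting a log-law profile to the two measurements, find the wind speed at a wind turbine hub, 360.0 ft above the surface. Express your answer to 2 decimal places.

Log law: V ∝ ln(z/z₀). From the pair, with r = V₁/V₂ = 0.84112,
ln z₀ = (ln z₁ − r·ln z₂)/(1 − r) = (2.9957 − 0.84112×5.0752)/0.15888 = -8.0131 → z₀ = 0.0003311 ft
V₃ = V₁ · ln(z₃/z₀)/ln(z₁/z₀) = 6.3 × 13.8992/11.0088 = 7.9541 mph

7.95 mph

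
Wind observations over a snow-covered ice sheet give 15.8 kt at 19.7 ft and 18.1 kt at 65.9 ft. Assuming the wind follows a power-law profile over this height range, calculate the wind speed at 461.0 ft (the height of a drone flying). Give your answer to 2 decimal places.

22.53 kt

First find α: α = ln(V₂/V₁)/ln(z₂/z₁) = ln(18.1/15.8)/ln(65.9/19.7) = 0.13590/1.20752 = 0.1125
Extrapolate from 65.9 ft to 461.0 ft: V₃ = 18.1 × (461.0/65.9)^0.1125 = 18.1 × 1.2447 = 22.5299 kt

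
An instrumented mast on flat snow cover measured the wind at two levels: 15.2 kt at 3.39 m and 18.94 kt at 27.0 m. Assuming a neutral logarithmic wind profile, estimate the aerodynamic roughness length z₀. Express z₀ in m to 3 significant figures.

Log law: V(z) ∝ ln(z/z₀). With r = V₁/V₂ = 15.2/18.94 = 0.80253,
r · ln(z₂/z₀) = ln(z₁/z₀) ⇒ ln z₀ = (ln z₁ − r·ln z₂)/(1 − r)
ln z₀ = (1.22083 − 0.80253×3.29584) / 0.19747 = -7.2124
z₀ = exp(-7.2124) = 0.0007374 m

z₀ ≈ 0.000737 m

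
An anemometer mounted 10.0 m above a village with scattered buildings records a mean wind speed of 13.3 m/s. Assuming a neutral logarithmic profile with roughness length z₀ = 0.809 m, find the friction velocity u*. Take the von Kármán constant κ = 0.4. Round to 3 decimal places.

u* ≈ 2.116 m/s

Log law: V(z) = (u*/κ) · ln(z/z₀) ⇒ u* = κ · V / ln(z/z₀)
u* = 0.4 × 13.3 / ln(10.0/0.809) = 0.4 × 13.3 / 2.5145
   = 5.3200 / 2.5145 = 2.1157 m/s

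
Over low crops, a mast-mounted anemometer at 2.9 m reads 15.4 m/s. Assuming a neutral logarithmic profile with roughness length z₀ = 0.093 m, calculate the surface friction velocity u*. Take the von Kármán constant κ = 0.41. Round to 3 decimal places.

Log law: V(z) = (u*/κ) · ln(z/z₀) ⇒ u* = κ · V / ln(z/z₀)
u* = 0.41 × 15.4 / ln(2.9/0.093) = 0.41 × 15.4 / 3.4399
   = 6.3140 / 3.4399 = 1.8355 m/s

u* ≈ 1.836 m/s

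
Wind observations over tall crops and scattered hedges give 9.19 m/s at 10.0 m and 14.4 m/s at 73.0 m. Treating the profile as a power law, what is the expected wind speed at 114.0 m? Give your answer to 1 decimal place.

First find α: α = ln(V₂/V₁)/ln(z₂/z₁) = ln(14.4/9.19)/ln(73.0/10.0) = 0.44911/1.98787 = 0.2259
Extrapolate from 73.0 m to 114.0 m: V₃ = 14.4 × (114.0/73.0)^0.2259 = 14.4 × 1.1059 = 15.9257 m/s

15.9 m/s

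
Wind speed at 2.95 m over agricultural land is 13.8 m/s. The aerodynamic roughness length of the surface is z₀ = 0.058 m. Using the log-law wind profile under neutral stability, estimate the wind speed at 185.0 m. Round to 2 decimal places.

28.34 m/s

Log law: V(z) ∝ ln(z/z₀), so V₂/V₁ = ln(z₂/z₀) / ln(z₁/z₀).
ln(185.0/0.058) = 8.0677, ln(2.95/0.058) = 3.9291
V₂ = 13.8 × 8.0677/3.9291 = 13.8 × 2.0533 = 28.3356 m/s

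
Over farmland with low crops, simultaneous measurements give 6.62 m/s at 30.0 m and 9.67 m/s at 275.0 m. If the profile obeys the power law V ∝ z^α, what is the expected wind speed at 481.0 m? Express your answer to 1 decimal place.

First find α: α = ln(V₂/V₁)/ln(z₂/z₁) = ln(9.67/6.62)/ln(275.0/30.0) = 0.37893/2.21557 = 0.1710
Extrapolate from 275.0 m to 481.0 m: V₃ = 9.67 × (481.0/275.0)^0.1710 = 9.67 × 1.1003 = 10.6403 m/s

10.6 m/s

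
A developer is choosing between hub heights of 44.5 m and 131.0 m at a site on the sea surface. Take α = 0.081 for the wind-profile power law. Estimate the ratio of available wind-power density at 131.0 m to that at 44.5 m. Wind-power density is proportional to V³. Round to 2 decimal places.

1.30

Speed ratio: V_B/V_A = (z_B/z_A)^α = (131.0/44.5)^0.081 = (2.9438)^0.081 = 1.09139
Power-density ratio: P_B/P_A = (V_B/V_A)³ = (1.09139)³ = 1.30001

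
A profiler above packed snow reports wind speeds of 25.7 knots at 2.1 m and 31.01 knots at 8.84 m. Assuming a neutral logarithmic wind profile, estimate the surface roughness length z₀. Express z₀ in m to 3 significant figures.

z₀ ≈ 0.00200 m

Log law: V(z) ∝ ln(z/z₀). With r = V₁/V₂ = 25.7/31.01 = 0.82876,
r · ln(z₂/z₀) = ln(z₁/z₀) ⇒ ln z₀ = (ln z₁ − r·ln z₂)/(1 − r)
ln z₀ = (0.74194 − 0.82876×2.17929) / 0.17124 = -6.2147
z₀ = exp(-6.2147) = 0.002000 m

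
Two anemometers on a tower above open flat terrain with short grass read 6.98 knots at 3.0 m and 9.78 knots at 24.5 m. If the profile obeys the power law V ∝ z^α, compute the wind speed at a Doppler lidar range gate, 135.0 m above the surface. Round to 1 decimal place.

12.9 knots

First find α: α = ln(V₂/V₁)/ln(z₂/z₁) = ln(9.78/6.98)/ln(24.5/3.0) = 0.33729/2.10006 = 0.1606
Extrapolate from 24.5 m to 135.0 m: V₃ = 9.78 × (135.0/24.5)^0.1606 = 9.78 × 1.3153 = 12.8641 knots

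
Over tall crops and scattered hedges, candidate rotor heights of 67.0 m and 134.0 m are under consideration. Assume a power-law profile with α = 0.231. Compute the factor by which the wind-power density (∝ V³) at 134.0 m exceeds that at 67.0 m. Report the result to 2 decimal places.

1.62

Speed ratio: V_B/V_A = (z_B/z_A)^α = (134.0/67.0)^0.231 = (2.0000)^0.231 = 1.17365
Power-density ratio: P_B/P_A = (V_B/V_A)³ = (1.17365)³ = 1.61664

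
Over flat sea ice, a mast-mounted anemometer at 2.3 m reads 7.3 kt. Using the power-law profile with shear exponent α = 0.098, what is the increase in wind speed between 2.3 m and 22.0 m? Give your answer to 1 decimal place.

1.8 kt

Power law: V₂ = V₁ · (z₂/z₁)^α = 7.3 × (9.5652)^0.098 = 9.1082 kt
ΔV = 9.1082 − 7.3 = 1.8082 kt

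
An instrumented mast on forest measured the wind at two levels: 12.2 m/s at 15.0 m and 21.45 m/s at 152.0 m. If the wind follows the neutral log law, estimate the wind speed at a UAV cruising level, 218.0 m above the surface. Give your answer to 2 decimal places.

Log law: V ∝ ln(z/z₀). From the pair, with r = V₁/V₂ = 0.56876,
ln z₀ = (ln z₁ − r·ln z₂)/(1 − r) = (2.7081 − 0.56876×5.0239)/0.43124 = -0.3463 → z₀ = 0.7073 m
V₃ = V₁ · ln(z₃/z₀)/ln(z₁/z₀) = 12.2 × 5.7308/3.0544 = 22.8904 m/s

22.89 m/s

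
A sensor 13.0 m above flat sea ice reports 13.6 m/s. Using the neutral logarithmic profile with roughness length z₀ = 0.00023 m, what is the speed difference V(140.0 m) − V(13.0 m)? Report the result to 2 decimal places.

Log law: V₂ = V₁ · ln(z₂/z₀)/ln(z₁/z₀) = 13.6 × 13.3191/10.9424 = 16.5539 m/s
ΔV = 16.5539 − 13.6 = 2.9539 m/s

2.95 m/s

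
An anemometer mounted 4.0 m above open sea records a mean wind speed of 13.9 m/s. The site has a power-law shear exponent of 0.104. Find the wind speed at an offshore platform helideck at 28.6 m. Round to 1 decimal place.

17.1 m/s

Power-law profile: V₂ = V₁ · (z₂/z₁)^α
V₂ = 13.9 × (28.6/4.0)^0.104 = 13.9 × (7.1500)^0.104
    = 13.9 × 1.2270 = 17.0554 m/s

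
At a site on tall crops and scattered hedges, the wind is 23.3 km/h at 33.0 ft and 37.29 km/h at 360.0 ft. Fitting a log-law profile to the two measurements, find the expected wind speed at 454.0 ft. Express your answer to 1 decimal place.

Log law: V ∝ ln(z/z₀). From the pair, with r = V₁/V₂ = 0.62483,
ln z₀ = (ln z₁ − r·ln z₂)/(1 − r) = (3.4965 − 0.62483×5.8861)/0.37517 = -0.4833 → z₀ = 0.6167 ft
V₃ = V₁ · ln(z₃/z₀)/ln(z₁/z₀) = 23.3 × 6.6014/3.9798 = 38.6482 km/h

38.6 km/h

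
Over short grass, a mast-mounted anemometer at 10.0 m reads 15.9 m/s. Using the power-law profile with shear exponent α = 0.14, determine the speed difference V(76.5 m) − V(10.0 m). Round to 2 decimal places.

5.24 m/s

Power law: V₂ = V₁ · (z₂/z₁)^α = 15.9 × (7.6500)^0.14 = 21.1402 m/s
ΔV = 21.1402 − 15.9 = 5.2402 m/s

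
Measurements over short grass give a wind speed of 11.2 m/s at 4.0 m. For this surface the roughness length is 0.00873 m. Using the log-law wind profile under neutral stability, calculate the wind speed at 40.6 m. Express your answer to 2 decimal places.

15.44 m/s

Log law: V(z) ∝ ln(z/z₀), so V₂/V₁ = ln(z₂/z₀) / ln(z₁/z₀).
ln(40.6/0.00873) = 8.4448, ln(4.0/0.00873) = 6.1273
V₂ = 11.2 × 8.4448/6.1273 = 11.2 × 1.3782 = 15.4361 m/s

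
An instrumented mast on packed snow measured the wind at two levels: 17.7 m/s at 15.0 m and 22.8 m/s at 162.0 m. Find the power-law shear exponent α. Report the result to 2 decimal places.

Power law: V₂/V₁ = (z₂/z₁)^α ⇒ α = ln(V₂/V₁) / ln(z₂/z₁)
α = ln(22.8/17.7) / ln(162.0/15.0) = ln(1.2881) / ln(10.8000)
  = 0.25320 / 2.37955 = 0.10641

α ≈ 0.11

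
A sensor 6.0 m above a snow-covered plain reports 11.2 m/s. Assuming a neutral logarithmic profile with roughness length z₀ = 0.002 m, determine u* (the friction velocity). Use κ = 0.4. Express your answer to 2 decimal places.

u* ≈ 0.56 m/s

Log law: V(z) = (u*/κ) · ln(z/z₀) ⇒ u* = κ · V / ln(z/z₀)
u* = 0.4 × 11.2 / ln(6.0/0.002) = 0.4 × 11.2 / 8.0064
   = 4.4800 / 8.0064 = 0.5596 m/s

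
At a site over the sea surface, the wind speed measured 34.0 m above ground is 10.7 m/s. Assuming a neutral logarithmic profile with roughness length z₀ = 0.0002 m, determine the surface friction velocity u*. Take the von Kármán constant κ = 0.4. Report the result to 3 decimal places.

Log law: V(z) = (u*/κ) · ln(z/z₀) ⇒ u* = κ · V / ln(z/z₀)
u* = 0.4 × 10.7 / ln(34.0/0.0002) = 0.4 × 10.7 / 12.0436
   = 4.2800 / 12.0436 = 0.3554 m/s

u* ≈ 0.355 m/s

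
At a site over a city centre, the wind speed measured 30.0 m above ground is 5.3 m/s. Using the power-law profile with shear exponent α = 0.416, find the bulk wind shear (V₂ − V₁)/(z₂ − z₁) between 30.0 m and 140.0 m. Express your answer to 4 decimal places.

0.0433 m/s/m

Power law: V₂ = V₁ · (z₂/z₁)^α = 5.3 × (4.6667)^0.416 = 10.0596 m/s
ΔV/Δz = (10.0596 − 5.3)/(140.0 − 30.0) = 4.7596/110.0000 = 0.04327 m/s/m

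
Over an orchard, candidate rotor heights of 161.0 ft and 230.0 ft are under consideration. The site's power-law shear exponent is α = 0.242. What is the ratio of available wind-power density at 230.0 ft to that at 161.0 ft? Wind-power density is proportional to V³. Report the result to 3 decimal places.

Speed ratio: V_B/V_A = (z_B/z_A)^α = (230.0/161.0)^0.242 = (1.4286)^0.242 = 1.09015
Power-density ratio: P_B/P_A = (V_B/V_A)³ = (1.09015)³ = 1.29556

1.296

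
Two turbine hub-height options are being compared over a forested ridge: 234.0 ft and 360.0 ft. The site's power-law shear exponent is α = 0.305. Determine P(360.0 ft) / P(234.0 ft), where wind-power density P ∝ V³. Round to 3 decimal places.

1.483

Speed ratio: V_B/V_A = (z_B/z_A)^α = (360.0/234.0)^0.305 = (1.5385)^0.305 = 1.14041
Power-density ratio: P_B/P_A = (V_B/V_A)³ = (1.14041)³ = 1.48315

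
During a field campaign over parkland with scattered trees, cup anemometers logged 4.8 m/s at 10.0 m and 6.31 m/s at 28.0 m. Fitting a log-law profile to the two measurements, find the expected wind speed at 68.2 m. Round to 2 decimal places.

Log law: V ∝ ln(z/z₀). From the pair, with r = V₁/V₂ = 0.76070,
ln z₀ = (ln z₁ − r·ln z₂)/(1 − r) = (2.3026 − 0.76070×3.3322)/0.23930 = -0.9704 → z₀ = 0.3789 m
V₃ = V₁ · ln(z₃/z₀)/ln(z₁/z₀) = 4.8 × 5.1928/3.2730 = 7.6156 m/s

7.62 m/s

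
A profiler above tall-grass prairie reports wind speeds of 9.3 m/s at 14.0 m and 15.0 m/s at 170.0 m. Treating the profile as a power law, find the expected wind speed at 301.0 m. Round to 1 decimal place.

16.7 m/s

First find α: α = ln(V₂/V₁)/ln(z₂/z₁) = ln(15.0/9.3)/ln(170.0/14.0) = 0.47804/2.49674 = 0.1915
Extrapolate from 170.0 m to 301.0 m: V₃ = 15.0 × (301.0/170.0)^0.1915 = 15.0 × 1.1156 = 16.7339 m/s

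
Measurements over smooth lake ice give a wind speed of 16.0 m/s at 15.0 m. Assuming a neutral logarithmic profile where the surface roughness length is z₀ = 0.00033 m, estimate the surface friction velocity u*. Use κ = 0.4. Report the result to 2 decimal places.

u* ≈ 0.60 m/s

Log law: V(z) = (u*/κ) · ln(z/z₀) ⇒ u* = κ · V / ln(z/z₀)
u* = 0.4 × 16.0 / ln(15.0/0.00033) = 0.4 × 16.0 / 10.7245
   = 6.4000 / 10.7245 = 0.5968 m/s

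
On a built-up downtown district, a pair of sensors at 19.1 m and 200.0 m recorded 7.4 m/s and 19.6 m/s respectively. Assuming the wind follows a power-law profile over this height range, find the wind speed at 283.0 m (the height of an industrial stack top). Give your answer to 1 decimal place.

First find α: α = ln(V₂/V₁)/ln(z₂/z₁) = ln(19.6/7.4)/ln(200.0/19.1) = 0.97405/2.34863 = 0.4147
Extrapolate from 200.0 m to 283.0 m: V₃ = 19.6 × (283.0/200.0)^0.4147 = 19.6 × 1.1548 = 22.6349 m/s

22.6 m/s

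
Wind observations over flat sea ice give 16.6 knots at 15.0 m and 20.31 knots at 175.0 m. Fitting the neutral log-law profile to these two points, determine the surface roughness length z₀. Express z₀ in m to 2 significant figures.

z₀ ≈ 0.00025 m

Log law: V(z) ∝ ln(z/z₀). With r = V₁/V₂ = 16.6/20.31 = 0.81733,
r · ln(z₂/z₀) = ln(z₁/z₀) ⇒ ln z₀ = (ln z₁ − r·ln z₂)/(1 − r)
ln z₀ = (2.70805 − 0.81733×5.16479) / 0.18267 = -8.2844
z₀ = exp(-8.2844) = 0.0002524 m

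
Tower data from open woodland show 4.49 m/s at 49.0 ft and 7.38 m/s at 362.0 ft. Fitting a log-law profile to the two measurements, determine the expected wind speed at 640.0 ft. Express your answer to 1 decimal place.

Log law: V ∝ ln(z/z₀). From the pair, with r = V₁/V₂ = 0.60840,
ln z₀ = (ln z₁ − r·ln z₂)/(1 − r) = (3.8918 − 0.60840×5.8916)/0.39160 = 0.7848 → z₀ = 2.192 ft
V₃ = V₁ · ln(z₃/z₀)/ln(z₁/z₀) = 4.49 × 5.6766/3.1070 = 8.2035 m/s

8.2 m/s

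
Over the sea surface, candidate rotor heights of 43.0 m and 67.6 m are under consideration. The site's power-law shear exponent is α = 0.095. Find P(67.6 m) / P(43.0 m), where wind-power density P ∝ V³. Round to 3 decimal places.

1.138

Speed ratio: V_B/V_A = (z_B/z_A)^α = (67.6/43.0)^0.095 = (1.5721)^0.095 = 1.04392
Power-density ratio: P_B/P_A = (V_B/V_A)³ = (1.04392)³ = 1.13762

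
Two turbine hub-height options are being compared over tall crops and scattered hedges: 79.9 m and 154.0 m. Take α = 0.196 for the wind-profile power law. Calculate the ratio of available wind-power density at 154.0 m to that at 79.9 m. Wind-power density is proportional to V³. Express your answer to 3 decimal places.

1.471

Speed ratio: V_B/V_A = (z_B/z_A)^α = (154.0/79.9)^0.196 = (1.9274)^0.196 = 1.13725
Power-density ratio: P_B/P_A = (V_B/V_A)³ = (1.13725)³ = 1.47084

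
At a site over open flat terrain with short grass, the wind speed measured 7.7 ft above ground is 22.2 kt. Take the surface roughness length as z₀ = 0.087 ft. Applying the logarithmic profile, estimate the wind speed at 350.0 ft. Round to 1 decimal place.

41.1 kt

Log law: V(z) ∝ ln(z/z₀), so V₂/V₁ = ln(z₂/z₀) / ln(z₁/z₀).
ln(350.0/0.087) = 8.2998, ln(7.7/0.087) = 4.4831
V₂ = 22.2 × 8.2998/4.4831 = 22.2 × 1.8514 = 41.1002 kt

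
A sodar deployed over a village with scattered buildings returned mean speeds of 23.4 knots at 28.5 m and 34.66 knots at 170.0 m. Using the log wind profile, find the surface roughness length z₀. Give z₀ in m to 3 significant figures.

z₀ ≈ 0.697 m

Log law: V(z) ∝ ln(z/z₀). With r = V₁/V₂ = 23.4/34.66 = 0.67513,
r · ln(z₂/z₀) = ln(z₁/z₀) ⇒ ln z₀ = (ln z₁ − r·ln z₂)/(1 − r)
ln z₀ = (3.34990 − 0.67513×5.13580) / 0.32487 = -0.3615
z₀ = exp(-0.3615) = 0.6967 m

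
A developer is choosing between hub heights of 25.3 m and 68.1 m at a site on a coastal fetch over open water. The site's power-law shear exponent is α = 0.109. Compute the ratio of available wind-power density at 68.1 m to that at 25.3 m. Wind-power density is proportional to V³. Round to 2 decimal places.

1.38

Speed ratio: V_B/V_A = (z_B/z_A)^α = (68.1/25.3)^0.109 = (2.6917)^0.109 = 1.11397
Power-density ratio: P_B/P_A = (V_B/V_A)³ = (1.11397)³ = 1.38235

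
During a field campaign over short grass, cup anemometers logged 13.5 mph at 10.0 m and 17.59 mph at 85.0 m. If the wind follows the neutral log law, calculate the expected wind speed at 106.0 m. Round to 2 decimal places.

18.01 mph

Log law: V ∝ ln(z/z₀). From the pair, with r = V₁/V₂ = 0.76748,
ln z₀ = (ln z₁ − r·ln z₂)/(1 − r) = (2.3026 − 0.76748×4.4427)/0.23252 = -4.7612 → z₀ = 0.008555 m
V₃ = V₁ · ln(z₃/z₀)/ln(z₁/z₀) = 13.5 × 9.4246/7.0638 = 18.0120 mph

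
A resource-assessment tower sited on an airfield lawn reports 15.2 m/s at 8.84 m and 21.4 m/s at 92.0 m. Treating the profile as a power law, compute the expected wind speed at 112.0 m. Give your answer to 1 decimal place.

22.0 m/s

First find α: α = ln(V₂/V₁)/ln(z₂/z₁) = ln(21.4/15.2)/ln(92.0/8.84) = 0.34210/2.34250 = 0.1460
Extrapolate from 92.0 m to 112.0 m: V₃ = 21.4 × (112.0/92.0)^0.1460 = 21.4 × 1.0291 = 22.0237 m/s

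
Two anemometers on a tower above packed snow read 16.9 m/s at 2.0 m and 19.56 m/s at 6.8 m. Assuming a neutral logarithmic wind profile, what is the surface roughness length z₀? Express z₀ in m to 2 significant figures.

Log law: V(z) ∝ ln(z/z₀). With r = V₁/V₂ = 16.9/19.56 = 0.86401,
r · ln(z₂/z₀) = ln(z₁/z₀) ⇒ ln z₀ = (ln z₁ − r·ln z₂)/(1 − r)
ln z₀ = (0.69315 − 0.86401×1.91692) / 0.13599 = -7.0820
z₀ = exp(-7.0820) = 0.0008401 m

z₀ ≈ 0.00084 m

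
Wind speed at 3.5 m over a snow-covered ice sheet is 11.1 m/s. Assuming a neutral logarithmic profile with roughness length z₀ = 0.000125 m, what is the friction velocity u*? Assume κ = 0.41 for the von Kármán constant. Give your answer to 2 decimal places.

u* ≈ 0.44 m/s

Log law: V(z) = (u*/κ) · ln(z/z₀) ⇒ u* = κ · V / ln(z/z₀)
u* = 0.41 × 11.1 / ln(3.5/0.000125) = 0.41 × 11.1 / 10.2400
   = 4.5510 / 10.2400 = 0.4444 m/s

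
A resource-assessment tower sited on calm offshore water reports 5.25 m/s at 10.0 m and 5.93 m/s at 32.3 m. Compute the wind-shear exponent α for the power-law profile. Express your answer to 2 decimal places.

α ≈ 0.10

Power law: V₂/V₁ = (z₂/z₁)^α ⇒ α = ln(V₂/V₁) / ln(z₂/z₁)
α = ln(5.93/5.25) / ln(32.3/10.0) = ln(1.1295) / ln(3.2300)
  = 0.12180 / 1.17248 = 0.10388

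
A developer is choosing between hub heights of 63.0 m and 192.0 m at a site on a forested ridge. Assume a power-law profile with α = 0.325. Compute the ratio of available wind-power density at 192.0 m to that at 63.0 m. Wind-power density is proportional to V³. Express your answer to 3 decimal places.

Speed ratio: V_B/V_A = (z_B/z_A)^α = (192.0/63.0)^0.325 = (3.0476)^0.325 = 1.43644
Power-density ratio: P_B/P_A = (V_B/V_A)³ = (1.43644)³ = 2.96389

2.964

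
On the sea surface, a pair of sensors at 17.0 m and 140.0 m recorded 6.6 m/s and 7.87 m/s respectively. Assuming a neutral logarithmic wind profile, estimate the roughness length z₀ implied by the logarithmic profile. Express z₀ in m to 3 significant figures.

Log law: V(z) ∝ ln(z/z₀). With r = V₁/V₂ = 6.6/7.87 = 0.83863,
r · ln(z₂/z₀) = ln(z₁/z₀) ⇒ ln z₀ = (ln z₁ − r·ln z₂)/(1 − r)
ln z₀ = (2.83321 − 0.83863×4.94164) / 0.16137 = -8.1240
z₀ = exp(-8.1240) = 0.0002963 m

z₀ ≈ 0.000296 m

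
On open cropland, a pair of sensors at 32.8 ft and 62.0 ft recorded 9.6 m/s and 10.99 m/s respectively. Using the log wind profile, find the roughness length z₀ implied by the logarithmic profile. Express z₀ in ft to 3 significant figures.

Log law: V(z) ∝ ln(z/z₀). With r = V₁/V₂ = 9.6/10.99 = 0.87352,
r · ln(z₂/z₀) = ln(z₁/z₀) ⇒ ln z₀ = (ln z₁ − r·ln z₂)/(1 − r)
ln z₀ = (3.49043 − 0.87352×4.12713) / 0.12648 = -0.9070
z₀ = exp(-0.9070) = 0.4037 ft

z₀ ≈ 0.404 ft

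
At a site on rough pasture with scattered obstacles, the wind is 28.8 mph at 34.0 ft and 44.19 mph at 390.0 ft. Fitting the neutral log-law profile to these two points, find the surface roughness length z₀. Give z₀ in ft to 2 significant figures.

Log law: V(z) ∝ ln(z/z₀). With r = V₁/V₂ = 28.8/44.19 = 0.65173,
r · ln(z₂/z₀) = ln(z₁/z₀) ⇒ ln z₀ = (ln z₁ − r·ln z₂)/(1 − r)
ln z₀ = (3.52636 − 0.65173×5.96615) / 0.34827 = -1.0393
z₀ = exp(-1.0393) = 0.3537 ft

z₀ ≈ 0.35 ft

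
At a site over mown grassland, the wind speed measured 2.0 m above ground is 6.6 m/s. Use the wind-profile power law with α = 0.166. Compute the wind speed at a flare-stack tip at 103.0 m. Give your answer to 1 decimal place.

12.7 m/s

Power-law profile: V₂ = V₁ · (z₂/z₁)^α
V₂ = 6.6 × (103.0/2.0)^0.166 = 6.6 × (51.5000)^0.166
    = 6.6 × 1.9238 = 12.6971 m/s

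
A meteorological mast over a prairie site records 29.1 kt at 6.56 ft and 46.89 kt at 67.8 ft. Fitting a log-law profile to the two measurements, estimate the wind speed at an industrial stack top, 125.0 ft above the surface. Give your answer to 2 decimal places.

51.55 kt

Log law: V ∝ ln(z/z₀). From the pair, with r = V₁/V₂ = 0.62060,
ln z₀ = (ln z₁ − r·ln z₂)/(1 − r) = (1.8810 − 0.62060×4.2166)/0.37940 = -1.9394 → z₀ = 0.1438 ft
V₃ = V₁ · ln(z₃/z₀)/ln(z₁/z₀) = 29.1 × 6.7677/3.8204 = 51.5497 kt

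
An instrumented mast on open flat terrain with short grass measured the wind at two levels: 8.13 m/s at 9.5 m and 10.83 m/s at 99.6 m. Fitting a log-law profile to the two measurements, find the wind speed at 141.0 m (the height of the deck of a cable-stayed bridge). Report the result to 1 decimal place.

11.2 m/s

Log law: V ∝ ln(z/z₀). From the pair, with r = V₁/V₂ = 0.75069,
ln z₀ = (ln z₁ − r·ln z₂)/(1 − r) = (2.2513 − 0.75069×4.6012)/0.24931 = -4.8244 → z₀ = 0.008031 m
V₃ = V₁ · ln(z₃/z₀)/ln(z₁/z₀) = 8.13 × 9.7732/7.0757 = 11.2294 m/s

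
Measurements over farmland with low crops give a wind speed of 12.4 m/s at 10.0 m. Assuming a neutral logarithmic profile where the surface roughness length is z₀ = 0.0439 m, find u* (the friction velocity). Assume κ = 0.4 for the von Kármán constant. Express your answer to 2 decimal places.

Log law: V(z) = (u*/κ) · ln(z/z₀) ⇒ u* = κ · V / ln(z/z₀)
u* = 0.4 × 12.4 / ln(10.0/0.0439) = 0.4 × 12.4 / 5.4284
   = 4.9600 / 5.4284 = 0.9137 m/s

u* ≈ 0.91 m/s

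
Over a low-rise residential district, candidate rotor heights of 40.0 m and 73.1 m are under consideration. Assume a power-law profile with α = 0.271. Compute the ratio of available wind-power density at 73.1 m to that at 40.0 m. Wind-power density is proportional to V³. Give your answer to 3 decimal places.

Speed ratio: V_B/V_A = (z_B/z_A)^α = (73.1/40.0)^0.271 = (1.8275)^0.271 = 1.17751
Power-density ratio: P_B/P_A = (V_B/V_A)³ = (1.17751)³ = 1.63264

1.633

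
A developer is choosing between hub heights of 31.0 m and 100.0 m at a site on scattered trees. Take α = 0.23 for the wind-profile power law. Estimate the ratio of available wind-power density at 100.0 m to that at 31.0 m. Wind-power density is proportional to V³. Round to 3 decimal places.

Speed ratio: V_B/V_A = (z_B/z_A)^α = (100.0/31.0)^0.23 = (3.2258)^0.23 = 1.30914
Power-density ratio: P_B/P_A = (V_B/V_A)³ = (1.30914)³ = 2.24368

2.244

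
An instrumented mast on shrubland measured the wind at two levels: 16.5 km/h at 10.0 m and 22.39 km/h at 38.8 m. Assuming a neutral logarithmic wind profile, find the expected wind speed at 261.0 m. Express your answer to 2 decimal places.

Log law: V ∝ ln(z/z₀). From the pair, with r = V₁/V₂ = 0.73694,
ln z₀ = (ln z₁ − r·ln z₂)/(1 − r) = (2.3026 − 0.73694×3.6584)/0.26306 = -1.4956 → z₀ = 0.2241 m
V₃ = V₁ · ln(z₃/z₀)/ln(z₁/z₀) = 16.5 × 7.0601/3.7982 = 30.6705 km/h

30.67 km/h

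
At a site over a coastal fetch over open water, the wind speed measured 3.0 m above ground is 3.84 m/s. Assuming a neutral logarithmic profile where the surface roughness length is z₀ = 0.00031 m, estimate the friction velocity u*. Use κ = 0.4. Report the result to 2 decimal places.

u* ≈ 0.17 m/s

Log law: V(z) = (u*/κ) · ln(z/z₀) ⇒ u* = κ · V / ln(z/z₀)
u* = 0.4 × 3.84 / ln(3.0/0.00031) = 0.4 × 3.84 / 9.1776
   = 1.5360 / 9.1776 = 0.1674 m/s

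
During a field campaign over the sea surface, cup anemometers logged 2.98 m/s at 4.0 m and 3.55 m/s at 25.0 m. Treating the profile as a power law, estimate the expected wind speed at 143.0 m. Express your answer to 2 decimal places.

First find α: α = ln(V₂/V₁)/ln(z₂/z₁) = ln(3.55/2.98)/ln(25.0/4.0) = 0.17502/1.83258 = 0.0955
Extrapolate from 25.0 m to 143.0 m: V₃ = 3.55 × (143.0/25.0)^0.0955 = 3.55 × 1.1812 = 4.1934 m/s

4.19 m/s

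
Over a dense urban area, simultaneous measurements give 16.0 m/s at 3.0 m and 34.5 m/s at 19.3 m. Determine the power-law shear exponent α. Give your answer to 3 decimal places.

Power law: V₂/V₁ = (z₂/z₁)^α ⇒ α = ln(V₂/V₁) / ln(z₂/z₁)
α = ln(34.5/16.0) / ln(19.3/3.0) = ln(2.1562) / ln(6.4333)
  = 0.76837 / 1.86149 = 0.41277

α ≈ 0.413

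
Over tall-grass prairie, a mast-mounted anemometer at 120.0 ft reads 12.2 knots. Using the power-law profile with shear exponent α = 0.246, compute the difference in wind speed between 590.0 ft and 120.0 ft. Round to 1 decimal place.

Power law: V₂ = V₁ · (z₂/z₁)^α = 12.2 × (4.9167)^0.246 = 18.0514 knots
ΔV = 18.0514 − 12.2 = 5.8514 knots

5.9 knots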